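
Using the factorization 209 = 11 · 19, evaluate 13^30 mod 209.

45

Mod 11: 13 ≡ 2; since 10 | 30, by Fermat 2^30 ≡ 1 (mod 11).
Mod 19: 13 ≡ 13; by Fermat, exponent reduces to 30 mod 18 = 12; 13^12 ≡ 7 (mod 19).
Combine by CRT: x ≡ 1 (mod 11), x ≡ 7 (mod 19) ⇒ x ≡ 45 (mod 209).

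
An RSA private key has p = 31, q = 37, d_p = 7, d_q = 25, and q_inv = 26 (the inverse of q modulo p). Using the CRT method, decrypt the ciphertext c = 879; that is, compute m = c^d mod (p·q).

m₁ = c^(d_p) mod p: c ≡ 11 (mod 31), and 11^7 mod 31 = 13.
m₂ = c^(d_q) mod q: c ≡ 28 (mod 37), and 28^25 mod 37 = 21.
h = q_inv·(m₁ − m₂) mod p = 26·(13 − 21) mod 31 = 9.
m = m₂ + h·q = 21 + 9·37 = 354.

354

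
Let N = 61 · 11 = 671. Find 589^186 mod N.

Mod 61: 589 ≡ 40; by Fermat, exponent reduces to 186 mod 60 = 6; 40^6 ≡ 60 (mod 61).
Mod 11: 589 ≡ 6; by Fermat, exponent reduces to 186 mod 10 = 6; 6^6 ≡ 5 (mod 11).
Combine by CRT: x ≡ 60 (mod 61), x ≡ 5 (mod 11) ⇒ x ≡ 60 (mod 671).

60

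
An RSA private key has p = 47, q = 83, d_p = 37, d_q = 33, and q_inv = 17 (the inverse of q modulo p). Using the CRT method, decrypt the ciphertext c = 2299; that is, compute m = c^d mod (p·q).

m₁ = c^(d_p) mod p: c ≡ 43 (mod 47), and 43^37 mod 47 = 15.
m₂ = c^(d_q) mod q: c ≡ 58 (mod 83), and 58^33 mod 83 = 60.
h = q_inv·(m₁ − m₂) mod p = 17·(15 − 60) mod 47 = 34.
m = m₂ + h·q = 60 + 34·83 = 2882.

2882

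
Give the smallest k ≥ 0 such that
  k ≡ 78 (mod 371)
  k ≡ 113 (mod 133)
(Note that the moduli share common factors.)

4901

gcd(371, 133) = 7 and 7 | (113 − 78), so the pair is consistent; merging gives k ≡ 4901 (mod 7049), where 7049 = lcm(371, 133).
The solution is unique modulo lcm(371, 133) = 7049.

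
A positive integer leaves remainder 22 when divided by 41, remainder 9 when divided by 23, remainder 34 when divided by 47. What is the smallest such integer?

44261

From a ≡ 22 (mod 41) write a = 22 + 41t. Substituting into a ≡ 9 (mod 23) gives 41t ≡ 10 (mod 23), and since 18⁻¹ ≡ 9 (mod 23), t ≡ 21. Hence a ≡ 22 + 41·21 = 883 (mod 943).
From a ≡ 883 (mod 943) write a = 883 + 943t. Substituting into a ≡ 34 (mod 47) gives 943t ≡ 44 (mod 47), and since 3⁻¹ ≡ 16 (mod 47), t ≡ 46. Hence a ≡ 883 + 943·46 = 44261 (mod 44321).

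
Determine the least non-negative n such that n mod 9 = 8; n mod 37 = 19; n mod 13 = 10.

From n ≡ 8 (mod 9) write n = 8 + 9t. Substituting into n ≡ 19 (mod 37) gives 9t ≡ 11 (mod 37), and since 9⁻¹ ≡ 33 (mod 37), t ≡ 30. Hence n ≡ 8 + 9·30 = 278 (mod 333).
From n ≡ 278 (mod 333) write n = 278 + 333t. Substituting into n ≡ 10 (mod 13) gives 333t ≡ 5 (mod 13), and since 8⁻¹ ≡ 5 (mod 13), t ≡ 12. Hence n ≡ 278 + 333·12 = 4274 (mod 4329).

4274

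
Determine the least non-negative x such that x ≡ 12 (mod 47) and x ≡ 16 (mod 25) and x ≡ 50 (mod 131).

The moduli are pairwise coprime; N = 47·25·131 = 153925.
N/47 = 3275; 3275 ≡ 32 (mod 47); 32·25 ≡ 1, so inverse 25.
N/25 = 6157; 6157 ≡ 7 (mod 25); 7·18 ≡ 1, so inverse 18.
N/131 = 1175; 1175 ≡ 127 (mod 131); 127·98 ≡ 1, so inverse 98.
x ≡ 12·3275·25 + 16·6157·18 + 50·1175·98 = 8513216.
8513216 mod 153925 = 47341.

47341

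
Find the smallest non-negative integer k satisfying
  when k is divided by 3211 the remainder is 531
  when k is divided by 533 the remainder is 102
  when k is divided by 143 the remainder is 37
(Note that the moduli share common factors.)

421172

gcd(3211, 533) = 13 and 13 | (102 − 531), so the pair is consistent; merging gives k ≡ 26219 (mod 131651), where 131651 = lcm(3211, 533).
gcd(131651, 143) = 13 and 13 | (37 − 26219), so the pair is consistent; merging gives k ≡ 421172 (mod 1448161), where 1448161 = lcm(131651, 143).
The solution is unique modulo lcm(3211, 533, 143) = 1448161.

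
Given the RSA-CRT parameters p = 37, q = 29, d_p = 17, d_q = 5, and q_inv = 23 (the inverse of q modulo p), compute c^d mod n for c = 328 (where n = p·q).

m₁ = c^(d_p) mod p: c ≡ 32 (mod 37), and 32^17 mod 37 = 15.
m₂ = c^(d_q) mod q: c ≡ 9 (mod 29), and 9^5 mod 29 = 5.
h = q_inv·(m₁ − m₂) mod p = 23·(15 − 5) mod 37 = 8.
m = m₂ + h·q = 5 + 8·29 = 237.

237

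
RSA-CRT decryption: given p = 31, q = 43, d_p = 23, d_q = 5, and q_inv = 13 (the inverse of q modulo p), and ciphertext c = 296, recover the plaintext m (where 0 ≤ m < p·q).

m₁ = c^(d_p) mod p: c ≡ 17 (mod 31), and 17^23 mod 31 = 13.
m₂ = c^(d_q) mod q: c ≡ 38 (mod 43), and 38^5 mod 43 = 14.
h = q_inv·(m₁ − m₂) mod p = 13·(13 − 14) mod 31 = 18.
m = m₂ + h·q = 14 + 18·43 = 788.

788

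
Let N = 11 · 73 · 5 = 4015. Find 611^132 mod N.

366

Mod 11: 611 ≡ 6; by Fermat, exponent reduces to 132 mod 10 = 2; 6^2 ≡ 3 (mod 11).
Mod 73: 611 ≡ 27; by Fermat, exponent reduces to 132 mod 72 = 60; 27^60 ≡ 1 (mod 73).
Mod 5: 611 ≡ 1; since 4 | 132, by Fermat 1^132 ≡ 1 (mod 5).
Combine by CRT: x ≡ 3 (mod 11), x ≡ 1 (mod 73), x ≡ 1 (mod 5) ⇒ x ≡ 366 (mod 4015).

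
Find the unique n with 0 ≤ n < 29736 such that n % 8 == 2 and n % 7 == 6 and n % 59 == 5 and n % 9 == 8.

Combine the congruences pairwise.
From n ≡ 2 (mod 8) write n = 2 + 8t. Substituting into n ≡ 6 (mod 7) gives 8t ≡ 4 (mod 7), and since 1⁻¹ ≡ 1 (mod 7), t ≡ 4. Hence n ≡ 2 + 8·4 = 34 (mod 56).
From n ≡ 34 (mod 56) write n = 34 + 56t. Substituting into n ≡ 5 (mod 59) gives 56t ≡ 30 (mod 59), and since 56⁻¹ ≡ 39 (mod 59), t ≡ 49. Hence n ≡ 34 + 56·49 = 2778 (mod 3304).
From n ≡ 2778 (mod 3304) write n = 2778 + 3304t. Substituting into n ≡ 8 (mod 9) gives 3304t ≡ 2 (mod 9), and since 1⁻¹ ≡ 1 (mod 9), t ≡ 2. Hence n ≡ 2778 + 3304·2 = 9386 (mod 29736).

9386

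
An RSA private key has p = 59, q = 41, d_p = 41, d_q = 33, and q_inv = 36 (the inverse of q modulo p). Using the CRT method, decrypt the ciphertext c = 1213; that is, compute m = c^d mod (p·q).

1949

m₁ = c^(d_p) mod p: c ≡ 33 (mod 59), and 33^41 mod 59 = 2.
m₂ = c^(d_q) mod q: c ≡ 24 (mod 41), and 24^33 mod 41 = 22.
h = q_inv·(m₁ − m₂) mod p = 36·(2 − 22) mod 59 = 47.
m = m₂ + h·q = 22 + 47·41 = 1949.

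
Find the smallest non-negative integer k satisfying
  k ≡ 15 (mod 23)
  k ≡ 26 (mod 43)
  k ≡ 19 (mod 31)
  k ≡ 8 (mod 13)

190731

From k ≡ 15 (mod 23) write k = 15 + 23t. Substituting into k ≡ 26 (mod 43) gives 23t ≡ 11 (mod 43), and since 23⁻¹ ≡ 15 (mod 43), t ≡ 36. Hence k ≡ 15 + 23·36 = 843 (mod 989).
From k ≡ 843 (mod 989) write k = 843 + 989t. Substituting into k ≡ 19 (mod 31) gives 989t ≡ 13 (mod 31), and since 28⁻¹ ≡ 10 (mod 31), t ≡ 6. Hence k ≡ 843 + 989·6 = 6777 (mod 30659).
From k ≡ 6777 (mod 30659) write k = 6777 + 30659t. Substituting into k ≡ 8 (mod 13) gives 30659t ≡ 4 (mod 13), and since 5⁻¹ ≡ 8 (mod 13), t ≡ 6. Hence k ≡ 6777 + 30659·6 = 190731 (mod 398567).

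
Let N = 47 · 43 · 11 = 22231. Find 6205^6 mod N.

Mod 47: 6205 ≡ 1; 1^6 ≡ 1 (mod 47).
Mod 43: 6205 ≡ 13; 13^6 ≡ 16 (mod 43).
Mod 11: 6205 ≡ 1; 1^6 ≡ 1 (mod 11).
Combine by CRT: x ≡ 1 (mod 47), x ≡ 16 (mod 43), x ≡ 1 (mod 11) ⇒ x ≡ 7756 (mod 22231).

7756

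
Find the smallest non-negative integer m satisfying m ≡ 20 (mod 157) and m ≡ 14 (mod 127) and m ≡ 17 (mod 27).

The moduli are pairwise coprime; N = 157·127·27 = 538353.
N/157 = 3429; 3429 ≡ 132 (mod 157); 132·113 ≡ 1, so inverse 113.
N/127 = 4239; 4239 ≡ 48 (mod 127); 48·45 ≡ 1, so inverse 45.
N/27 = 19939; 19939 ≡ 13 (mod 27); 13·25 ≡ 1, so inverse 25.
m ≡ 20·3429·113 + 14·4239·45 + 17·19939·25 = 18894185.
18894185 mod 538353 = 51830.

51830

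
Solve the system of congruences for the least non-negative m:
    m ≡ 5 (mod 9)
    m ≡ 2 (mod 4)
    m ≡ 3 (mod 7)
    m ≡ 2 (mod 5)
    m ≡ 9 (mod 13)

From m ≡ 5 (mod 9) write m = 5 + 9t. Substituting into m ≡ 2 (mod 4) gives 9t ≡ 1 (mod 4), and since 1⁻¹ ≡ 1 (mod 4), t ≡ 1. Hence m ≡ 5 + 9·1 = 14 (mod 36).
From m ≡ 14 (mod 36) write m = 14 + 36t. Substituting into m ≡ 3 (mod 7) gives 36t ≡ 3 (mod 7), and since 1⁻¹ ≡ 1 (mod 7), t ≡ 3. Hence m ≡ 14 + 36·3 = 122 (mod 252).
From m ≡ 122 (mod 252) write m = 122 + 252t. Substituting into m ≡ 2 (mod 5) gives 252t ≡ 0 (mod 5), and since 2⁻¹ ≡ 3 (mod 5), t ≡ 0. Hence m ≡ 122 + 252·0 = 122 (mod 1260).
From m ≡ 122 (mod 1260) write m = 122 + 1260t. Substituting into m ≡ 9 (mod 13) gives 1260t ≡ 4 (mod 13), and since 12⁻¹ ≡ 12 (mod 13), t ≡ 9. Hence m ≡ 122 + 1260·9 = 11462 (mod 16380).

11462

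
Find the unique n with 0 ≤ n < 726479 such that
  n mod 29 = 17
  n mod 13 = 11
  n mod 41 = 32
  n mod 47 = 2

264236

The moduli are pairwise coprime; M = 29·13·41·47 = 726479.
M/29 = 25051; 25051 ≡ 24 (mod 29); 24·23 ≡ 1, so inverse 23.
M/13 = 55883; 55883 ≡ 9 (mod 13); 9·3 ≡ 1, so inverse 3.
M/41 = 17719; 17719 ≡ 7 (mod 41); 7·6 ≡ 1, so inverse 6.
M/47 = 15457; 15457 ≡ 41 (mod 47); 41·39 ≡ 1, so inverse 39.
n ≡ 17·25051·23 + 11·55883·3 + 32·17719·6 + 2·15457·39 = 16246774.
16246774 mod 726479 = 264236.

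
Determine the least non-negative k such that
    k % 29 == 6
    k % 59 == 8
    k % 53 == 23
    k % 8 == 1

220609

From k ≡ 6 (mod 29) write k = 6 + 29t. Substituting into k ≡ 8 (mod 59) gives 29t ≡ 2 (mod 59), and since 29⁻¹ ≡ 57 (mod 59), t ≡ 55. Hence k ≡ 6 + 29·55 = 1601 (mod 1711).
From k ≡ 1601 (mod 1711) write k = 1601 + 1711t. Substituting into k ≡ 23 (mod 53) gives 1711t ≡ 12 (mod 53), and since 15⁻¹ ≡ 46 (mod 53), t ≡ 22. Hence k ≡ 1601 + 1711·22 = 39243 (mod 90683).
From k ≡ 39243 (mod 90683) write k = 39243 + 90683t. Substituting into k ≡ 1 (mod 8) gives 90683t ≡ 6 (mod 8), and since 3⁻¹ ≡ 3 (mod 8), t ≡ 2. Hence k ≡ 39243 + 90683·2 = 220609 (mod 725464).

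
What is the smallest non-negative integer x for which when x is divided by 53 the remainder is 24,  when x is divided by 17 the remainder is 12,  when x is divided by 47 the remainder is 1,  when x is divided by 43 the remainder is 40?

662842

From x ≡ 24 (mod 53) write x = 24 + 53t. Substituting into x ≡ 12 (mod 17) gives 53t ≡ 5 (mod 17), and since 2⁻¹ ≡ 9 (mod 17), t ≡ 11. Hence x ≡ 24 + 53·11 = 607 (mod 901).
From x ≡ 607 (mod 901) write x = 607 + 901t. Substituting into x ≡ 1 (mod 47) gives 901t ≡ 5 (mod 47), and since 8⁻¹ ≡ 6 (mod 47), t ≡ 30. Hence x ≡ 607 + 901·30 = 27637 (mod 42347).
From x ≡ 27637 (mod 42347) write x = 27637 + 42347t. Substituting into x ≡ 40 (mod 43) gives 42347t ≡ 9 (mod 43), and since 35⁻¹ ≡ 16 (mod 43), t ≡ 15. Hence x ≡ 27637 + 42347·15 = 662842 (mod 1820921).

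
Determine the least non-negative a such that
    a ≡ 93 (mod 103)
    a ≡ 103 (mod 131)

Combine the congruences pairwise.
From a ≡ 93 (mod 103) write a = 93 + 103t. Substituting into a ≡ 103 (mod 131) gives 103t ≡ 10 (mod 131), and since 103⁻¹ ≡ 14 (mod 131), t ≡ 9. Hence a ≡ 93 + 103·9 = 1020 (mod 13493).

1020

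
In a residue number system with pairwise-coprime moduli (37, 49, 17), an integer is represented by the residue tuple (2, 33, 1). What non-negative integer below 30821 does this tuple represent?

The moduli are pairwise coprime; N = 37·49·17 = 30821.
N/37 = 833; 833 ≡ 19 (mod 37); 19·2 ≡ 1, so inverse 2.
N/49 = 629; 629 ≡ 41 (mod 49); 41·6 ≡ 1, so inverse 6.
N/17 = 1813; 1813 ≡ 11 (mod 17); 11·14 ≡ 1, so inverse 14.
x ≡ 2·833·2 + 33·629·6 + 1·1813·14 = 153256.
153256 mod 30821 = 29972.

29972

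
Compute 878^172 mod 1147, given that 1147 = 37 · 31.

Mod 37: 878 ≡ 27; by Fermat, exponent reduces to 172 mod 36 = 28; 27^28 ≡ 10 (mod 37).
Mod 31: 878 ≡ 10; by Fermat, exponent reduces to 172 mod 30 = 22; 10^22 ≡ 20 (mod 31).
Combine by CRT: x ≡ 10 (mod 37), x ≡ 20 (mod 31) ⇒ x ≡ 454 (mod 1147).

454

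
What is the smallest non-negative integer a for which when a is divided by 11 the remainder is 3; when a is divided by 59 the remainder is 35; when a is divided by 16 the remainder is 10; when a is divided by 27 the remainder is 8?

253322

From a ≡ 3 (mod 11) write a = 3 + 11t. Substituting into a ≡ 35 (mod 59) gives 11t ≡ 32 (mod 59), and since 11⁻¹ ≡ 43 (mod 59), t ≡ 19. Hence a ≡ 3 + 11·19 = 212 (mod 649).
From a ≡ 212 (mod 649) write a = 212 + 649t. Substituting into a ≡ 10 (mod 16) gives 649t ≡ 6 (mod 16), and since 9⁻¹ ≡ 9 (mod 16), t ≡ 6. Hence a ≡ 212 + 649·6 = 4106 (mod 10384).
From a ≡ 4106 (mod 10384) write a = 4106 + 10384t. Substituting into a ≡ 8 (mod 27) gives 10384t ≡ 6 (mod 27), and since 16⁻¹ ≡ 22 (mod 27), t ≡ 24. Hence a ≡ 4106 + 10384·24 = 253322 (mod 280368).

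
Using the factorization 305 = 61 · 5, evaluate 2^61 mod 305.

2

Mod 61: 2 ≡ 2; by Fermat, exponent reduces to 61 mod 60 = 1; 2^1 ≡ 2 (mod 61).
Mod 5: 2 ≡ 2; by Fermat, exponent reduces to 61 mod 4 = 1; 2^1 ≡ 2 (mod 5).
Combine by CRT: x ≡ 2 (mod 61), x ≡ 2 (mod 5) ⇒ x ≡ 2 (mod 305).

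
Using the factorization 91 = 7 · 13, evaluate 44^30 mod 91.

Mod 7: 44 ≡ 2; since 6 | 30, by Fermat 2^30 ≡ 1 (mod 7).
Mod 13: 44 ≡ 5; by Fermat, exponent reduces to 30 mod 12 = 6; 5^6 ≡ 12 (mod 13).
Combine by CRT: x ≡ 1 (mod 7), x ≡ 12 (mod 13) ⇒ x ≡ 64 (mod 91).

64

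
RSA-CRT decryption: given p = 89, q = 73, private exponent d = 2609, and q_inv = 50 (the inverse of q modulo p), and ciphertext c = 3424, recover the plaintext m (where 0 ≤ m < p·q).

d_p = d mod (p−1) = 2609 mod 88 = 57; d_q = d mod (q−1) = 17.
m₁ = c^(d_p) mod p: c ≡ 42 (mod 89), and 42^57 mod 89 = 79.
m₂ = c^(d_q) mod q: c ≡ 66 (mod 73), and 66^17 mod 73 = 17.
h = q_inv·(m₁ − m₂) mod p = 50·(79 − 17) mod 89 = 74.
m = m₂ + h·q = 17 + 74·73 = 5419.

5419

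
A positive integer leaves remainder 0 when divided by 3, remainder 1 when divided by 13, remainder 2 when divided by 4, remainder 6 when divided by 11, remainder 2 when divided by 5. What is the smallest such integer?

5682

The moduli are pairwise coprime; N = 3·13·4·11·5 = 8580.
N/3 = 2860; 2860 ≡ 1 (mod 3), inverse 1.
N/13 = 660; 660 ≡ 10 (mod 13); 10·4 ≡ 1, so inverse 4.
N/4 = 2145; 2145 ≡ 1 (mod 4), inverse 1.
N/11 = 780; 780 ≡ 10 (mod 11); 10·10 ≡ 1, so inverse 10.
N/5 = 1716; 1716 ≡ 1 (mod 5), inverse 1.
t ≡ 0·2860·1 + 1·660·4 + 2·2145·1 + 6·780·10 + 2·1716·1 = 57162.
57162 mod 8580 = 5682.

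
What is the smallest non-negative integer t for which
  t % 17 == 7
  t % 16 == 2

194

From t ≡ 7 (mod 17) write t = 7 + 17s. Substituting into t ≡ 2 (mod 16) gives 17s ≡ 11 (mod 16), and since 1⁻¹ ≡ 1 (mod 16), s ≡ 11. Hence t ≡ 7 + 17·11 = 194 (mod 272).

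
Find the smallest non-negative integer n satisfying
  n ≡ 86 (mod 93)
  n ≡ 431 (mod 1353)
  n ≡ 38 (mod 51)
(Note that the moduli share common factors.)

Combine the congruences pairwise.
gcd(93, 1353) = 3 and 3 | (431 − 86), so the pair is consistent; merging gives n ≡ 8549 (mod 41943), where 41943 = lcm(93, 1353).
gcd(41943, 51) = 3 and 3 | (38 − 8549), so the pair is consistent; merging gives n ≡ 427979 (mod 713031), where 713031 = lcm(41943, 51).
The solution is unique modulo lcm(93, 1353, 51) = 713031.

427979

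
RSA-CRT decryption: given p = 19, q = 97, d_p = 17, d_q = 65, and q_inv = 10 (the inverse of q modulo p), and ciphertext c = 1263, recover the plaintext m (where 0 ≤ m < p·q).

1480

m₁ = c^(d_p) mod p: c ≡ 9 (mod 19), and 9^17 mod 19 = 17.
m₂ = c^(d_q) mod q: c ≡ 2 (mod 97), and 2^65 mod 97 = 25.
h = q_inv·(m₁ − m₂) mod p = 10·(17 − 25) mod 19 = 15.
m = m₂ + h·q = 25 + 15·97 = 1480.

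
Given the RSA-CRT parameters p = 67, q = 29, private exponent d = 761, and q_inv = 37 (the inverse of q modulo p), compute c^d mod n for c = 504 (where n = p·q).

d_p = d mod (p−1) = 761 mod 66 = 35; d_q = d mod (q−1) = 5.
m₁ = c^(d_p) mod p: c ≡ 35 (mod 67), and 35^35 mod 67 = 19.
m₂ = c^(d_q) mod q: c ≡ 11 (mod 29), and 11^5 mod 29 = 14.
h = q_inv·(m₁ − m₂) mod p = 37·(19 − 14) mod 67 = 51.
m = m₂ + h·q = 14 + 51·29 = 1493.

1493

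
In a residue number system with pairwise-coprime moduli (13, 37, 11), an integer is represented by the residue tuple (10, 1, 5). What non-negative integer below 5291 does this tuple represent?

The moduli are pairwise coprime; N = 13·37·11 = 5291.
N/13 = 407; 407 ≡ 4 (mod 13); 4·10 ≡ 1, so inverse 10.
N/37 = 143; 143 ≡ 32 (mod 37); 32·22 ≡ 1, so inverse 22.
N/11 = 481; 481 ≡ 8 (mod 11); 8·7 ≡ 1, so inverse 7.
x ≡ 10·407·10 + 1·143·22 + 5·481·7 = 60681.
60681 mod 5291 = 2480.

2480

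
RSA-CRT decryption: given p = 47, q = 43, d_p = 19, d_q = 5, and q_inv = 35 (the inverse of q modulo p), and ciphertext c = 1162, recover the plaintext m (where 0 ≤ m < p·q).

1764

m₁ = c^(d_p) mod p: c ≡ 34 (mod 47), and 34^19 mod 47 = 25.
m₂ = c^(d_q) mod q: c ≡ 1 (mod 43), and 1^5 mod 43 = 1.
h = q_inv·(m₁ − m₂) mod p = 35·(25 − 1) mod 47 = 41.
m = m₂ + h·q = 1 + 41·43 = 1764.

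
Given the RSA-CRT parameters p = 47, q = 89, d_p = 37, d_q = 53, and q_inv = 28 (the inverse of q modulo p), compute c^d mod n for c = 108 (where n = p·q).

m₁ = c^(d_p) mod p: c ≡ 14 (mod 47), and 14^37 mod 47 = 12.
m₂ = c^(d_q) mod q: c ≡ 19 (mod 89), and 19^53 mod 89 = 51.
h = q_inv·(m₁ − m₂) mod p = 28·(12 − 51) mod 47 = 36.
m = m₂ + h·q = 51 + 36·89 = 3255.

3255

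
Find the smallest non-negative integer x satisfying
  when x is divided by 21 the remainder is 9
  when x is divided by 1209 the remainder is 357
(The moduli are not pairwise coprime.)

gcd(21, 1209) = 3 and 3 | (357 − 9), so the pair is consistent; merging gives x ≡ 7611 (mod 8463), where 8463 = lcm(21, 1209).
The solution is unique modulo lcm(21, 1209) = 8463.

7611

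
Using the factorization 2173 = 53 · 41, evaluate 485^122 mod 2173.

746

Mod 53: 485 ≡ 8; by Fermat, exponent reduces to 122 mod 52 = 18; 8^18 ≡ 4 (mod 53).
Mod 41: 485 ≡ 34; by Fermat, exponent reduces to 122 mod 40 = 2; 34^2 ≡ 8 (mod 41).
Combine by CRT: x ≡ 4 (mod 53), x ≡ 8 (mod 41) ⇒ x ≡ 746 (mod 2173).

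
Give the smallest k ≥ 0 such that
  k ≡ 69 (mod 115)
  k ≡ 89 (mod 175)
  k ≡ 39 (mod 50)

6739

gcd(115, 175) = 5 and 5 | (89 − 69), so the pair is consistent; merging gives k ≡ 2714 (mod 4025), where 4025 = lcm(115, 175).
gcd(4025, 50) = 25 and 25 | (39 − 2714), so the pair is consistent; merging gives k ≡ 6739 (mod 8050), where 8050 = lcm(4025, 50).
The solution is unique modulo lcm(115, 175, 50) = 8050.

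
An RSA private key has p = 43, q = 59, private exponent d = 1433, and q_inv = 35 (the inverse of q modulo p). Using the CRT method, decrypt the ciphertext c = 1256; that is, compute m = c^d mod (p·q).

d_p = d mod (p−1) = 1433 mod 42 = 5; d_q = d mod (q−1) = 41.
m₁ = c^(d_p) mod p: c ≡ 9 (mod 43), and 9^5 mod 43 = 10.
m₂ = c^(d_q) mod q: c ≡ 17 (mod 59), and 17^41 mod 59 = 46.
h = q_inv·(m₁ − m₂) mod p = 35·(10 − 46) mod 43 = 30.
m = m₂ + h·q = 46 + 30·59 = 1816.

1816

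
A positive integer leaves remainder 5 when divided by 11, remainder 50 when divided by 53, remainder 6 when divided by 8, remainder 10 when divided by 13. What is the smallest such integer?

The moduli are pairwise coprime; M = 11·53·8·13 = 60632.
M/11 = 5512; 5512 ≡ 1 (mod 11), inverse 1.
M/53 = 1144; 1144 ≡ 31 (mod 53); 31·12 ≡ 1, so inverse 12.
M/8 = 7579; 7579 ≡ 3 (mod 8); 3·3 ≡ 1, so inverse 3.
M/13 = 4664; 4664 ≡ 10 (mod 13); 10·4 ≡ 1, so inverse 4.
N ≡ 5·5512·1 + 50·1144·12 + 6·7579·3 + 10·4664·4 = 1036942.
1036942 mod 60632 = 6198.

6198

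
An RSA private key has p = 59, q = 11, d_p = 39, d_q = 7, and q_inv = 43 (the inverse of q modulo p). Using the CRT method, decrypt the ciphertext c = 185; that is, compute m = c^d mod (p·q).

356

m₁ = c^(d_p) mod p: c ≡ 8 (mod 59), and 8^39 mod 59 = 2.
m₂ = c^(d_q) mod q: c ≡ 9 (mod 11), and 9^7 mod 11 = 4.
h = q_inv·(m₁ − m₂) mod p = 43·(2 − 4) mod 59 = 32.
m = m₂ + h·q = 4 + 32·11 = 356.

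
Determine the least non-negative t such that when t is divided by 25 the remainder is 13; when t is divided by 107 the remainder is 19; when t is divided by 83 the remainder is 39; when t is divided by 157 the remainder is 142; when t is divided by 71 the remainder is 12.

The moduli are pairwise coprime; N = 25·107·83·157·71 = 2474912675.
N/25 = 98996507; 98996507 ≡ 7 (mod 25); 7·18 ≡ 1, so inverse 18.
N/107 = 23130025; 23130025 ≡ 49 (mod 107); 49·83 ≡ 1, so inverse 83.
N/83 = 29818225; 29818225 ≡ 60 (mod 83); 60·18 ≡ 1, so inverse 18.
N/157 = 15763775; 15763775 ≡ 33 (mod 157); 33·138 ≡ 1, so inverse 138.
N/71 = 34857925; 34857925 ≡ 49 (mod 71); 49·29 ≡ 1, so inverse 29.
t ≡ 13·98996507·18 + 19·23130025·83 + 39·29818225·18 + 142·15763775·138 + 12·34857925·29 = 401611118813.
401611118813 mod 2474912675 = 675265463.

675265463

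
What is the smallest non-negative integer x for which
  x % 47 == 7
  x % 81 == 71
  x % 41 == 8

131372

The moduli are pairwise coprime; N = 47·81·41 = 156087.
N/47 = 3321; 3321 ≡ 31 (mod 47); 31·44 ≡ 1, so inverse 44.
N/81 = 1927; 1927 ≡ 64 (mod 81); 64·19 ≡ 1, so inverse 19.
N/41 = 3807; 3807 ≡ 35 (mod 41); 35·34 ≡ 1, so inverse 34.
x ≡ 7·3321·44 + 71·1927·19 + 8·3807·34 = 4657895.
4657895 mod 156087 = 131372.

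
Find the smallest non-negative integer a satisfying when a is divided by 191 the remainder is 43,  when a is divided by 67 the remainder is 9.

10930

From a ≡ 43 (mod 191) write a = 43 + 191t. Substituting into a ≡ 9 (mod 67) gives 191t ≡ 33 (mod 67), and since 57⁻¹ ≡ 20 (mod 67), t ≡ 57. Hence a ≡ 43 + 191·57 = 10930 (mod 12797).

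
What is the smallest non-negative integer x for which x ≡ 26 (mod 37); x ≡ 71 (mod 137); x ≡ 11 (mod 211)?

343941

From x ≡ 26 (mod 37) write x = 26 + 37t. Substituting into x ≡ 71 (mod 137) gives 37t ≡ 45 (mod 137), and since 37⁻¹ ≡ 100 (mod 137), t ≡ 116. Hence x ≡ 26 + 37·116 = 4318 (mod 5069).
From x ≡ 4318 (mod 5069) write x = 4318 + 5069t. Substituting into x ≡ 11 (mod 211) gives 5069t ≡ 124 (mod 211), and since 5⁻¹ ≡ 169 (mod 211), t ≡ 67. Hence x ≡ 4318 + 5069·67 = 343941 (mod 1069559).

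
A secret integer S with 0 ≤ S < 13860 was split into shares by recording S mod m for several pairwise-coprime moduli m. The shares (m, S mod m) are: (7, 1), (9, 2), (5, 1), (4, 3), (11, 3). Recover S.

13511

The moduli are pairwise coprime; N = 7·9·5·4·11 = 13860.
N/7 = 1980; 1980 ≡ 6 (mod 7); 6·6 ≡ 1, so inverse 6.
N/9 = 1540; 1540 ≡ 1 (mod 9), inverse 1.
N/5 = 2772; 2772 ≡ 2 (mod 5); 2·3 ≡ 1, so inverse 3.
N/4 = 3465; 3465 ≡ 1 (mod 4), inverse 1.
N/11 = 1260; 1260 ≡ 6 (mod 11); 6·2 ≡ 1, so inverse 2.
S ≡ 1·1980·6 + 2·1540·1 + 1·2772·3 + 3·3465·1 + 3·1260·2 = 41231.
41231 mod 13860 = 13511.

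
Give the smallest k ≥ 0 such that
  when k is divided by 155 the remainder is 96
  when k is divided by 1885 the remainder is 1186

gcd(155, 1885) = 5 and 5 | (1186 − 96), so the pair is consistent; merging gives k ≡ 12496 (mod 58435), where 58435 = lcm(155, 1885).
The solution is unique modulo lcm(155, 1885) = 58435.

12496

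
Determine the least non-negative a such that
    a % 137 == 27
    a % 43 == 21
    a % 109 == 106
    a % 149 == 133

7983702

The moduli are pairwise coprime; N = 137·43·109·149 = 95675731.
N/137 = 698363; 698363 ≡ 74 (mod 137); 74·50 ≡ 1, so inverse 50.
N/43 = 2225017; 2225017 ≡ 25 (mod 43); 25·31 ≡ 1, so inverse 31.
N/109 = 877759; 877759 ≡ 91 (mod 109); 91·6 ≡ 1, so inverse 6.
N/149 = 642119; 642119 ≡ 78 (mod 149); 78·128 ≡ 1, so inverse 128.
a ≡ 27·698363·50 + 21·2225017·31 + 106·877759·6 + 133·642119·128 = 13880964697.
13880964697 mod 95675731 = 7983702.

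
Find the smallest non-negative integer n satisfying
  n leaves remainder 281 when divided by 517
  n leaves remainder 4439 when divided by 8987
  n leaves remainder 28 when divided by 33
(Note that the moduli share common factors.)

660490

gcd(517, 8987) = 11 and 11 | (4439 − 281), so the pair is consistent; merging gives n ≡ 238101 (mod 422389), where 422389 = lcm(517, 8987).
gcd(422389, 33) = 11 and 11 | (28 − 238101), so the pair is consistent; merging gives n ≡ 660490 (mod 1267167), where 1267167 = lcm(422389, 33).
The solution is unique modulo lcm(517, 8987, 33) = 1267167.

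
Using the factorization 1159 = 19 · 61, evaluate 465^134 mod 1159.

Mod 19: 465 ≡ 9; by Fermat, exponent reduces to 134 mod 18 = 8; 9^8 ≡ 17 (mod 19).
Mod 61: 465 ≡ 38; by Fermat, exponent reduces to 134 mod 60 = 14; 38^14 ≡ 27 (mod 61).
Combine by CRT: x ≡ 17 (mod 19), x ≡ 27 (mod 61) ⇒ x ≡ 454 (mod 1159).

454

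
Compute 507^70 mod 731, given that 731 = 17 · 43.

423

Mod 17: 507 ≡ 14; by Fermat, exponent reduces to 70 mod 16 = 6; 14^6 ≡ 15 (mod 17).
Mod 43: 507 ≡ 34; by Fermat, exponent reduces to 70 mod 42 = 28; 34^28 ≡ 36 (mod 43).
Combine by CRT: x ≡ 15 (mod 17), x ≡ 36 (mod 43) ⇒ x ≡ 423 (mod 731).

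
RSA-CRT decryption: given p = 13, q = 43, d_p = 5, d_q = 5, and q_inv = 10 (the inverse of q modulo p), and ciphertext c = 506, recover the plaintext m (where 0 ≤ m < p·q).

233

m₁ = c^(d_p) mod p: c ≡ 12 (mod 13), and 12^5 mod 13 = 12.
m₂ = c^(d_q) mod q: c ≡ 33 (mod 43), and 33^5 mod 43 = 18.
h = q_inv·(m₁ − m₂) mod p = 10·(12 − 18) mod 13 = 5.
m = m₂ + h·q = 18 + 5·43 = 233.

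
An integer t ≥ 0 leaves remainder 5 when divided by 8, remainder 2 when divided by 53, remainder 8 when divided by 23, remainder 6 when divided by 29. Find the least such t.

126301

The moduli are pairwise coprime; N = 8·53·23·29 = 282808.
N/8 = 35351; 35351 ≡ 7 (mod 8); 7·7 ≡ 1, so inverse 7.
N/53 = 5336; 5336 ≡ 36 (mod 53); 36·28 ≡ 1, so inverse 28.
N/23 = 12296; 12296 ≡ 14 (mod 23); 14·5 ≡ 1, so inverse 5.
N/29 = 9752; 9752 ≡ 8 (mod 29); 8·11 ≡ 1, so inverse 11.
t ≡ 5·35351·7 + 2·5336·28 + 8·12296·5 + 6·9752·11 = 2671573.
2671573 mod 282808 = 126301.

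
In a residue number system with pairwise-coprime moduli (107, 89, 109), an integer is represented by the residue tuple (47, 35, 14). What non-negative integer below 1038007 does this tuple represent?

From x ≡ 47 (mod 107) write x = 47 + 107t. Substituting into x ≡ 35 (mod 89) gives 107t ≡ 77 (mod 89), and since 18⁻¹ ≡ 5 (mod 89), t ≡ 29. Hence x ≡ 47 + 107·29 = 3150 (mod 9523).
From x ≡ 3150 (mod 9523) write x = 3150 + 9523t. Substituting into x ≡ 14 (mod 109) gives 9523t ≡ 25 (mod 109), and since 40⁻¹ ≡ 30 (mod 109), t ≡ 96. Hence x ≡ 3150 + 9523·96 = 917358 (mod 1038007).

917358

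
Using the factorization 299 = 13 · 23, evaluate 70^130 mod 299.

Mod 13: 70 ≡ 5; by Fermat, exponent reduces to 130 mod 12 = 10; 5^10 ≡ 12 (mod 13).
Mod 23: 70 ≡ 1; by Fermat, exponent reduces to 130 mod 22 = 20; 1^20 ≡ 1 (mod 23).
Combine by CRT: x ≡ 12 (mod 13), x ≡ 1 (mod 23) ⇒ x ≡ 116 (mod 299).

116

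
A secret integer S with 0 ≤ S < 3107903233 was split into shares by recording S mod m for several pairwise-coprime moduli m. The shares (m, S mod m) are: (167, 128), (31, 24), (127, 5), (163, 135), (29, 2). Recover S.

167566091

Combine the congruences pairwise.
From S ≡ 128 (mod 167) write S = 128 + 167t. Substituting into S ≡ 24 (mod 31) gives 167t ≡ 20 (mod 31), and since 12⁻¹ ≡ 13 (mod 31), t ≡ 12. Hence S ≡ 128 + 167·12 = 2132 (mod 5177).
From S ≡ 2132 (mod 5177) write S = 2132 + 5177t. Substituting into S ≡ 5 (mod 127) gives 5177t ≡ 32 (mod 127), and since 97⁻¹ ≡ 55 (mod 127), t ≡ 109. Hence S ≡ 2132 + 5177·109 = 566425 (mod 657479).
From S ≡ 566425 (mod 657479) write S = 566425 + 657479t. Substituting into S ≡ 135 (mod 163) gives 657479t ≡ 135 (mod 163), and since 100⁻¹ ≡ 119 (mod 163), t ≡ 91. Hence S ≡ 566425 + 657479·91 = 60397014 (mod 107169077).
From S ≡ 60397014 (mod 107169077) write S = 60397014 + 107169077t. Substituting into S ≡ 2 (mod 29) gives 107169077t ≡ 12 (mod 29), and since 12⁻¹ ≡ 17 (mod 29), t ≡ 1. Hence S ≡ 60397014 + 107169077·1 = 167566091 (mod 3107903233).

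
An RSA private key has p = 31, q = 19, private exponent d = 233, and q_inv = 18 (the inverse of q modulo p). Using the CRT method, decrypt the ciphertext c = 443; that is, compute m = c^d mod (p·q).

586

d_p = d mod (p−1) = 233 mod 30 = 23; d_q = d mod (q−1) = 17.
m₁ = c^(d_p) mod p: c ≡ 9 (mod 31), and 9^23 mod 31 = 28.
m₂ = c^(d_q) mod q: c ≡ 6 (mod 19), and 6^17 mod 19 = 16.
h = q_inv·(m₁ − m₂) mod p = 18·(28 − 16) mod 31 = 30.
m = m₂ + h·q = 16 + 30·19 = 586.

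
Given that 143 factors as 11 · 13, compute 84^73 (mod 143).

Mod 11: 84 ≡ 7; by Fermat, exponent reduces to 73 mod 10 = 3; 7^3 ≡ 2 (mod 11).
Mod 13: 84 ≡ 6; by Fermat, exponent reduces to 73 mod 12 = 1; 6^1 ≡ 6 (mod 13).
Combine by CRT: x ≡ 2 (mod 11), x ≡ 6 (mod 13) ⇒ x ≡ 123 (mod 143).

123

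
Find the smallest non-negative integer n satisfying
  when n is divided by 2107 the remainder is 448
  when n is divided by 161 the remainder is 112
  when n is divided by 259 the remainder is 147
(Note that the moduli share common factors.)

gcd(2107, 161) = 7 and 7 | (112 − 448), so the pair is consistent; merging gives n ≡ 46802 (mod 48461), where 48461 = lcm(2107, 161).
gcd(48461, 259) = 7 and 7 | (147 − 46802), so the pair is consistent; merging gives n ≡ 434490 (mod 1793057), where 1793057 = lcm(48461, 259).
The solution is unique modulo lcm(2107, 161, 259) = 1793057.

434490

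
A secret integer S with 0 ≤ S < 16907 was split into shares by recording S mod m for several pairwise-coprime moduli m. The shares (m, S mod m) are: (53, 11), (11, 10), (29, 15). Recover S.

The moduli are pairwise coprime; N = 53·11·29 = 16907.
N/53 = 319; 319 ≡ 1 (mod 53), inverse 1.
N/11 = 1537; 1537 ≡ 8 (mod 11); 8·7 ≡ 1, so inverse 7.
N/29 = 583; 583 ≡ 3 (mod 29); 3·10 ≡ 1, so inverse 10.
S ≡ 11·319·1 + 10·1537·7 + 15·583·10 = 198549.
198549 mod 16907 = 12572.

12572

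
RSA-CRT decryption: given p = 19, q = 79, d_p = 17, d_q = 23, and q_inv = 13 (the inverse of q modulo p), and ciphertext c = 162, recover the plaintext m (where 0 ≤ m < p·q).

1313

m₁ = c^(d_p) mod p: c ≡ 10 (mod 19), and 10^17 mod 19 = 2.
m₂ = c^(d_q) mod q: c ≡ 4 (mod 79), and 4^23 mod 79 = 49.
h = q_inv·(m₁ − m₂) mod p = 13·(2 − 49) mod 19 = 16.
m = m₂ + h·q = 49 + 16·79 = 1313.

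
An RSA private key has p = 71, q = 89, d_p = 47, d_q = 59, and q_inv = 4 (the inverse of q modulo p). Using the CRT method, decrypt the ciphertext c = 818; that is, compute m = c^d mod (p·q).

1878

m₁ = c^(d_p) mod p: c ≡ 37 (mod 71), and 37^47 mod 71 = 32.
m₂ = c^(d_q) mod q: c ≡ 17 (mod 89), and 17^59 mod 89 = 9.
h = q_inv·(m₁ − m₂) mod p = 4·(32 − 9) mod 71 = 21.
m = m₂ + h·q = 9 + 21·89 = 1878.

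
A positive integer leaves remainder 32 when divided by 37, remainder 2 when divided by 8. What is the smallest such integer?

106

From m ≡ 32 (mod 37) write m = 32 + 37t. Substituting into m ≡ 2 (mod 8) gives 37t ≡ 2 (mod 8), and since 5⁻¹ ≡ 5 (mod 8), t ≡ 2. Hence m ≡ 32 + 37·2 = 106 (mod 296).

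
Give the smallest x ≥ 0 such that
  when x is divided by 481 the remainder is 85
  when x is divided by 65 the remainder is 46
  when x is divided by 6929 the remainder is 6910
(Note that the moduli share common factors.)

Combine the congruences pairwise.
gcd(481, 65) = 13 and 13 | (46 − 85), so the pair is consistent; merging gives x ≡ 566 (mod 2405), where 2405 = lcm(481, 65).
gcd(2405, 6929) = 13 and 13 | (6910 − 566), so the pair is consistent; merging gives x ≡ 277141 (mod 1281865), where 1281865 = lcm(2405, 6929).
The solution is unique modulo lcm(481, 65, 6929) = 1281865.

277141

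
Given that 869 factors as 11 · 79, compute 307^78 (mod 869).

1

Mod 11: 307 ≡ 10; by Fermat, exponent reduces to 78 mod 10 = 8; 10^8 ≡ 1 (mod 11).
Mod 79: 307 ≡ 70; since 78 | 78, by Fermat 70^78 ≡ 1 (mod 79).
Combine by CRT: x ≡ 1 (mod 11), x ≡ 1 (mod 79) ⇒ x ≡ 1 (mod 869).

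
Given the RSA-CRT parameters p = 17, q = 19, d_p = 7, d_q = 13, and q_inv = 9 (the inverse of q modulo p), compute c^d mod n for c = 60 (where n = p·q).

m₁ = c^(d_p) mod p: c ≡ 9 (mod 17), and 9^7 mod 17 = 2.
m₂ = c^(d_q) mod q: c ≡ 3 (mod 19), and 3^13 mod 19 = 14.
h = q_inv·(m₁ − m₂) mod p = 9·(2 − 14) mod 17 = 11.
m = m₂ + h·q = 14 + 11·19 = 223.

223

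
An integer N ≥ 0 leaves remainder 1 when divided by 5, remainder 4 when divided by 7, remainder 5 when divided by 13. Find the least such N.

291

The moduli are pairwise coprime; M = 5·7·13 = 455.
M/5 = 91; 91 ≡ 1 (mod 5), inverse 1.
M/7 = 65; 65 ≡ 2 (mod 7); 2·4 ≡ 1, so inverse 4.
M/13 = 35; 35 ≡ 9 (mod 13); 9·3 ≡ 1, so inverse 3.
N ≡ 1·91·1 + 4·65·4 + 5·35·3 = 1656.
1656 mod 455 = 291.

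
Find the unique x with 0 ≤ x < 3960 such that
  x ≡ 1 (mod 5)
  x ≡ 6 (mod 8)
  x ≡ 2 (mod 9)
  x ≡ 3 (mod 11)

From x ≡ 1 (mod 5) write x = 1 + 5t. Substituting into x ≡ 6 (mod 8) gives 5t ≡ 5 (mod 8), and since 5⁻¹ ≡ 5 (mod 8), t ≡ 1. Hence x ≡ 1 + 5·1 = 6 (mod 40).
From x ≡ 6 (mod 40) write x = 6 + 40t. Substituting into x ≡ 2 (mod 9) gives 40t ≡ 5 (mod 9), and since 4⁻¹ ≡ 7 (mod 9), t ≡ 8. Hence x ≡ 6 + 40·8 = 326 (mod 360).
From x ≡ 326 (mod 360) write x = 326 + 360t. Substituting into x ≡ 3 (mod 11) gives 360t ≡ 7 (mod 11), and since 8⁻¹ ≡ 7 (mod 11), t ≡ 5. Hence x ≡ 326 + 360·5 = 2126 (mod 3960).

2126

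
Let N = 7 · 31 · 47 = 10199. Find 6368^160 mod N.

7569

Mod 7: 6368 ≡ 5; by Fermat, exponent reduces to 160 mod 6 = 4; 5^4 ≡ 2 (mod 7).
Mod 31: 6368 ≡ 13; by Fermat, exponent reduces to 160 mod 30 = 10; 13^10 ≡ 5 (mod 31).
Mod 47: 6368 ≡ 23; by Fermat, exponent reduces to 160 mod 46 = 22; 23^22 ≡ 2 (mod 47).
Combine by CRT: x ≡ 2 (mod 7), x ≡ 5 (mod 31), x ≡ 2 (mod 47) ⇒ x ≡ 7569 (mod 10199).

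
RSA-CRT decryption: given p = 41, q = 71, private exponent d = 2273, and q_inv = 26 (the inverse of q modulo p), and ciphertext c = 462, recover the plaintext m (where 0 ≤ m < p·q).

75

d_p = d mod (p−1) = 2273 mod 40 = 33; d_q = d mod (q−1) = 33.
m₁ = c^(d_p) mod p: c ≡ 11 (mod 41), and 11^33 mod 41 = 34.
m₂ = c^(d_q) mod q: c ≡ 36 (mod 71), and 36^33 mod 71 = 4.
h = q_inv·(m₁ − m₂) mod p = 26·(34 − 4) mod 41 = 1.
m = m₂ + h·q = 4 + 1·71 = 75.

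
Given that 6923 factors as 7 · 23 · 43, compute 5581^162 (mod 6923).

Mod 7: 5581 ≡ 2; since 6 | 162, by Fermat 2^162 ≡ 1 (mod 7).
Mod 23: 5581 ≡ 15; by Fermat, exponent reduces to 162 mod 22 = 8; 15^8 ≡ 4 (mod 23).
Mod 43: 5581 ≡ 34; by Fermat, exponent reduces to 162 mod 42 = 36; 34^36 ≡ 11 (mod 43).
Combine by CRT: x ≡ 1 (mod 7), x ≡ 4 (mod 23), x ≡ 11 (mod 43) ⇒ x ≡ 4397 (mod 6923).

4397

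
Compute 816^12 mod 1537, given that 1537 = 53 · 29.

1528

Mod 53: 816 ≡ 21; 21^12 ≡ 44 (mod 53).
Mod 29: 816 ≡ 4; 4^12 ≡ 20 (mod 29).
Combine by CRT: x ≡ 44 (mod 53), x ≡ 20 (mod 29) ⇒ x ≡ 1528 (mod 1537).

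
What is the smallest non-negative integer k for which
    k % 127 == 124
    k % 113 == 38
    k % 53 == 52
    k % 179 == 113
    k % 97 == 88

The moduli are pairwise coprime; N = 127·113·53·179·97 = 13206349889.
N/127 = 103987007; 103987007 ≡ 42 (mod 127); 42·124 ≡ 1, so inverse 124.
N/113 = 116870353; 116870353 ≡ 103 (mod 113); 103·79 ≡ 1, so inverse 79.
N/53 = 249176413; 249176413 ≡ 40 (mod 53); 40·4 ≡ 1, so inverse 4.
N/179 = 73778491; 73778491 ≡ 61 (mod 179); 61·135 ≡ 1, so inverse 135.
N/97 = 136147937; 136147937 ≡ 95 (mod 97); 95·48 ≡ 1, so inverse 48.
k ≡ 124·103987007·124 + 38·116870353·79 + 52·249176413·4 + 113·73778491·135 + 88·136147937·48 = 3702157479335.
3702157479335 mod 13206349889 = 4379510415.

4379510415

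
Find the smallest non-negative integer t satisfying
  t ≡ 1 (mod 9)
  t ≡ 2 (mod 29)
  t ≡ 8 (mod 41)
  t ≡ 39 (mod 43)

176554

The moduli are pairwise coprime; N = 9·29·41·43 = 460143.
N/9 = 51127; 51127 ≡ 7 (mod 9); 7·4 ≡ 1, so inverse 4.
N/29 = 15867; 15867 ≡ 4 (mod 29); 4·22 ≡ 1, so inverse 22.
N/41 = 11223; 11223 ≡ 30 (mod 41); 30·26 ≡ 1, so inverse 26.
N/43 = 10701; 10701 ≡ 37 (mod 43); 37·7 ≡ 1, so inverse 7.
t ≡ 1·51127·4 + 2·15867·22 + 8·11223·26 + 39·10701·7 = 6158413.
6158413 mod 460143 = 176554.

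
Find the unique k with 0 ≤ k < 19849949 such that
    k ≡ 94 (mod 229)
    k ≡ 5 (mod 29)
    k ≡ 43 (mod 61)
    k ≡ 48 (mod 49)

The moduli are pairwise coprime; N = 229·29·61·49 = 19849949.
N/229 = 86681; 86681 ≡ 119 (mod 229); 119·102 ≡ 1, so inverse 102.
N/29 = 684481; 684481 ≡ 23 (mod 29); 23·24 ≡ 1, so inverse 24.
N/61 = 325409; 325409 ≡ 35 (mod 61); 35·7 ≡ 1, so inverse 7.
N/49 = 405101; 405101 ≡ 18 (mod 49); 18·30 ≡ 1, so inverse 30.
k ≡ 94·86681·102 + 5·684481·24 + 43·325409·7 + 48·405101·30 = 1594528697.
1594528697 mod 19849949 = 6532777.

6532777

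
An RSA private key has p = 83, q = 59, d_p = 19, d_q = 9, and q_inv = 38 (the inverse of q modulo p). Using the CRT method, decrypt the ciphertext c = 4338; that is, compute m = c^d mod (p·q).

1234

m₁ = c^(d_p) mod p: c ≡ 22 (mod 83), and 22^19 mod 83 = 72.
m₂ = c^(d_q) mod q: c ≡ 31 (mod 59), and 31^9 mod 59 = 54.
h = q_inv·(m₁ − m₂) mod p = 38·(72 − 54) mod 83 = 20.
m = m₂ + h·q = 54 + 20·59 = 1234.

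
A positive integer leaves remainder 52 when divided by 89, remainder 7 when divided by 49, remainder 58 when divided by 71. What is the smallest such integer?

235991

Combine the congruences pairwise.
From x ≡ 52 (mod 89) write x = 52 + 89t. Substituting into x ≡ 7 (mod 49) gives 89t ≡ 4 (mod 49), and since 40⁻¹ ≡ 38 (mod 49), t ≡ 5. Hence x ≡ 52 + 89·5 = 497 (mod 4361).
From x ≡ 497 (mod 4361) write x = 497 + 4361t. Substituting into x ≡ 58 (mod 71) gives 4361t ≡ 58 (mod 71), and since 30⁻¹ ≡ 45 (mod 71), t ≡ 54. Hence x ≡ 497 + 4361·54 = 235991 (mod 309631).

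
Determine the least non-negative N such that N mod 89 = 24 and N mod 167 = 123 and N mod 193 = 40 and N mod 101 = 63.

The moduli are pairwise coprime; M = 89·167·193·101 = 289724459.
M/89 = 3255331; 3255331 ≡ 67 (mod 89); 67·4 ≡ 1, so inverse 4.
M/167 = 1734877; 1734877 ≡ 81 (mod 167); 81·33 ≡ 1, so inverse 33.
M/193 = 1501163; 1501163 ≡ 9 (mod 193); 9·43 ≡ 1, so inverse 43.
M/101 = 2868559; 2868559 ≡ 58 (mod 101); 58·54 ≡ 1, so inverse 54.
N ≡ 24·3255331·4 + 123·1734877·33 + 40·1501163·43 + 63·2868559·54 = 19695215597.
19695215597 mod 289724459 = 283676844.

283676844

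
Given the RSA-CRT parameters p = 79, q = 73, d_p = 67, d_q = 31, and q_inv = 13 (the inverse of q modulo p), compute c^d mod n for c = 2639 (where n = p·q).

1415

m₁ = c^(d_p) mod p: c ≡ 32 (mod 79), and 32^67 mod 79 = 72.
m₂ = c^(d_q) mod q: c ≡ 11 (mod 73), and 11^31 mod 73 = 28.
h = q_inv·(m₁ − m₂) mod p = 13·(72 − 28) mod 79 = 19.
m = m₂ + h·q = 28 + 19·73 = 1415.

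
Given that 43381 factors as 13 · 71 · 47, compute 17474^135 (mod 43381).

32495

Mod 13: 17474 ≡ 2; by Fermat, exponent reduces to 135 mod 12 = 3; 2^3 ≡ 8 (mod 13).
Mod 71: 17474 ≡ 8; by Fermat, exponent reduces to 135 mod 70 = 65; 8^65 ≡ 48 (mod 71).
Mod 47: 17474 ≡ 37; by Fermat, exponent reduces to 135 mod 46 = 43; 37^43 ≡ 18 (mod 47).
Combine by CRT: x ≡ 8 (mod 13), x ≡ 48 (mod 71), x ≡ 18 (mod 47) ⇒ x ≡ 32495 (mod 43381).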